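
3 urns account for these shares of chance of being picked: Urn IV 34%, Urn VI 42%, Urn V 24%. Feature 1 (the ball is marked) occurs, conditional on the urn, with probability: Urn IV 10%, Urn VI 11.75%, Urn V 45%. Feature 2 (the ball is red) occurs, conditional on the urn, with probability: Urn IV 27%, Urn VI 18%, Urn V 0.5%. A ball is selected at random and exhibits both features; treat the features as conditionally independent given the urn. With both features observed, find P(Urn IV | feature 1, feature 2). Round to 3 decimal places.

Compute prior × likelihood for every hypothesis:
  Urn IV: 0.34 × 0.1 × 0.27 = 0.00918
  Urn VI: 0.42 × 0.1175 × 0.18 = 0.008883
  Urn V: 0.24 × 0.45 × 0.005 = 0.00054
Total = 0.018603.
P(Urn IV | evidence) = 0.00918 / 0.018603 ≈ 0.493.

0.493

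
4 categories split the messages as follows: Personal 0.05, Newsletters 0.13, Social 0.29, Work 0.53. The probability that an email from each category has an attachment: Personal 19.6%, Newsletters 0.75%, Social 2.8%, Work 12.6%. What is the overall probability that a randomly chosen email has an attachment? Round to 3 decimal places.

Prior × likelihood for each hypothesis:
  Personal: 0.05 × 0.196 = 0.0098
  Newsletters: 0.13 × 0.0075 = 0.000975
  Social: 0.29 × 0.028 = 0.00812
  Work: 0.53 × 0.126 = 0.06678
P(attachment) = 0.0098 + 0.000975 + 0.00812 + 0.06678 = 0.085675 → 0.086.

0.086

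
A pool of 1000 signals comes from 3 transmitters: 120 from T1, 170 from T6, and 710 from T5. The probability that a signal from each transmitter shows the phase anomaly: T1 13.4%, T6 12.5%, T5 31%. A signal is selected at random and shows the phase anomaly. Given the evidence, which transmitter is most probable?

By Bayes' rule, posterior ∝ prior × likelihood:
  T1: 0.12 × 0.134 = 0.01608
  T6: 0.17 × 0.125 = 0.02125
  T5: 0.71 × 0.31 = 0.2201
Sum = 0.25743.
Largest term belongs to T5, so T5 is most probable.

T5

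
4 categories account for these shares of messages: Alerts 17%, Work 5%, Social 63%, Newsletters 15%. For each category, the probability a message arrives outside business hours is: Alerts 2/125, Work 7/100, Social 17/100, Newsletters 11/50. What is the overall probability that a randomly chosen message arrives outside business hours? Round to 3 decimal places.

0.146

Prior × likelihood for each hypothesis:
  Alerts: 0.17 × 0.016 = 0.00272
  Work: 0.05 × 0.07 = 0.0035
  Social: 0.63 × 0.17 = 0.1071
  Newsletters: 0.15 × 0.22 = 0.033
P(off-hours) = 0.00272 + 0.0035 + 0.1071 + 0.033 = 0.14632 → 0.146.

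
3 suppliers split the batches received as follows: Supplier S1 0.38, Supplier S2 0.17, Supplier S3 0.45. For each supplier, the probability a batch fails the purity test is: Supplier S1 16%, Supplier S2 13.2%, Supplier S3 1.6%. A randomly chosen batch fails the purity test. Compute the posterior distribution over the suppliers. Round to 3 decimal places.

Prior × likelihood for each hypothesis:
  Supplier S1: 0.38 × 0.16 = 0.0608
  Supplier S2: 0.17 × 0.132 = 0.02244
  Supplier S3: 0.45 × 0.016 = 0.0072
Total = 0.09044.
P(Supplier S1 | off-spec) = 0.0608/0.09044 ≈ 0.672
P(Supplier S2 | off-spec) = 0.02244/0.09044 ≈ 0.248
P(Supplier S3 | off-spec) = 0.0072/0.09044 ≈ 0.080
(Check: 0.672+0.248+0.080 = 1.000.)

Supplier S1 0.672, Supplier S2 0.248, Supplier S3 0.080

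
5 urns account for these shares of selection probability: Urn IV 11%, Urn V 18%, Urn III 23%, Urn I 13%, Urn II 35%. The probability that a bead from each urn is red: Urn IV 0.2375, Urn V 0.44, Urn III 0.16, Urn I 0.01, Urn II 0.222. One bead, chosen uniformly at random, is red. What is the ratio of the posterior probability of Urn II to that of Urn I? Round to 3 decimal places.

59.769

Prior × likelihood for each hypothesis:
  Urn IV: 0.11 × 0.2375 = 0.026125
  Urn V: 0.18 × 0.44 = 0.0792
  Urn III: 0.23 × 0.16 = 0.0368
  Urn I: 0.13 × 0.01 = 0.0013
  Urn II: 0.35 × 0.222 = 0.0777
Sum = 0.221125.
The ratio is 0.0777 / 0.0013 (the normalizer cancels) = 59.769.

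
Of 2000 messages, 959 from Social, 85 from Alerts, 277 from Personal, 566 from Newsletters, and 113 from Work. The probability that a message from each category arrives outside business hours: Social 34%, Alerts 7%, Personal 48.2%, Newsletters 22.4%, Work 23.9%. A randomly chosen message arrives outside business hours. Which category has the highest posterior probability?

Social

Unnormalized posteriors (prior × likelihood):
  Social: 0.4795 × 0.34 = 0.16303
  Alerts: 0.0425 × 0.07 = 0.002975
  Personal: 0.1385 × 0.482 = 0.066757
  Newsletters: 0.283 × 0.224 = 0.063392
  Work: 0.0565 × 0.239 = 0.0135035
Total = 0.3096575.
Largest term belongs to Social, so Social is most probable.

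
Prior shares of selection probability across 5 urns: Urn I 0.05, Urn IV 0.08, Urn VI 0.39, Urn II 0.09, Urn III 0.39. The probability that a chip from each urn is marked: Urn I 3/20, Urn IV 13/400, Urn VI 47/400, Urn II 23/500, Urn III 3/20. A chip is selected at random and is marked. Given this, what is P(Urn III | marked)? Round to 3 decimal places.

Unnormalized posteriors (prior × likelihood):
  Urn I: 0.05 × 0.15 = 0.0075
  Urn IV: 0.08 × 0.0325 = 0.0026
  Urn VI: 0.39 × 0.1175 = 0.045825
  Urn II: 0.09 × 0.046 = 0.00414
  Urn III: 0.39 × 0.15 = 0.0585
Normalizing constant = 0.118565.
P(Urn III | evidence) = 0.0585 / 0.118565 ≈ 0.493.

0.493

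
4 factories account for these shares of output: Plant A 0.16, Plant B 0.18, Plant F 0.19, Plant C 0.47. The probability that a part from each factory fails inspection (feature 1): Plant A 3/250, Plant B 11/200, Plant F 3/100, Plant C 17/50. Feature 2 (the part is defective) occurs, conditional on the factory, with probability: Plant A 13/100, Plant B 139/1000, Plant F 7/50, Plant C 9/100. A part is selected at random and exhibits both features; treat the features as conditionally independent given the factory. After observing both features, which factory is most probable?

Compute prior × likelihood for every hypothesis:
  Plant A: 0.16 × 0.012 × 0.13 = 0.0002496
  Plant B: 0.18 × 0.055 × 0.139 = 0.0013761
  Plant F: 0.19 × 0.03 × 0.14 = 0.000798
  Plant C: 0.47 × 0.34 × 0.09 = 0.014382
Normalizing constant = 0.0168057.
Largest term belongs to Plant C, so Plant C is most probable.

Plant C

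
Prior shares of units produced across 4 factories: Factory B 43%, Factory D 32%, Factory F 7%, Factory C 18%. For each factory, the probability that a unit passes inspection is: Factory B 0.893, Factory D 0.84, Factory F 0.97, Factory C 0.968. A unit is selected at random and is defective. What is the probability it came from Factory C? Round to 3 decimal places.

Taking complements, P(defective | each) = Factory B 0.107, Factory D 0.16, Factory F 0.03, Factory C 0.032.
By Bayes' rule, posterior ∝ prior × likelihood:
  Factory B: 0.43 × 0.107 = 0.04601
  Factory D: 0.32 × 0.16 = 0.0512
  Factory F: 0.07 × 0.03 = 0.0021
  Factory C: 0.18 × 0.032 = 0.00576
Normalizing constant = 0.10507.
P(Factory C | evidence) = 0.00576 / 0.10507 ≈ 0.055.

0.055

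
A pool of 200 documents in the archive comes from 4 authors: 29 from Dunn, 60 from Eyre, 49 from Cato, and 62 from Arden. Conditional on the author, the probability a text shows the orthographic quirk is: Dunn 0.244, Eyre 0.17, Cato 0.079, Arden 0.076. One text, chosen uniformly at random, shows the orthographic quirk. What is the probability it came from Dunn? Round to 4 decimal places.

Unnormalized posteriors (prior × likelihood):
  Dunn: 0.145 × 0.244 = 0.03538
  Eyre: 0.3 × 0.17 = 0.051
  Cato: 0.245 × 0.079 = 0.019355
  Arden: 0.31 × 0.076 = 0.02356
Sum = 0.129295.
P(Dunn | evidence) = 0.03538 / 0.129295 ≈ 0.2736.

0.2736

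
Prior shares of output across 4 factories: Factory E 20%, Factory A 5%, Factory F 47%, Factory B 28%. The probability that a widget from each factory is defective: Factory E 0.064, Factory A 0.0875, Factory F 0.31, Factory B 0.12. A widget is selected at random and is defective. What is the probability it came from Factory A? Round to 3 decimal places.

0.022

By Bayes' rule, posterior ∝ prior × likelihood:
  Factory E: 0.2 × 0.064 = 0.0128
  Factory A: 0.05 × 0.0875 = 0.004375
  Factory F: 0.47 × 0.31 = 0.1457
  Factory B: 0.28 × 0.12 = 0.0336
Total = 0.196475.
P(Factory A | evidence) = 0.004375 / 0.196475 ≈ 0.022.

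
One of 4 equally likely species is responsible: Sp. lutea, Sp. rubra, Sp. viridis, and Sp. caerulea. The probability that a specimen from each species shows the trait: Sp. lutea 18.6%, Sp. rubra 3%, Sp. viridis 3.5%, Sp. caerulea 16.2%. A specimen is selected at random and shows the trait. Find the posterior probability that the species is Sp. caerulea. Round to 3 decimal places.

0.392

With a uniform prior (1/4 each), posterior ∝ likelihood:
  Sp. lutea: 0.186
  Sp. rubra: 0.03
  Sp. viridis: 0.035
  Sp. caerulea: 0.162
Total = 0.413.
P(Sp. caerulea | evidence) = 0.162 / 0.413 ≈ 0.392.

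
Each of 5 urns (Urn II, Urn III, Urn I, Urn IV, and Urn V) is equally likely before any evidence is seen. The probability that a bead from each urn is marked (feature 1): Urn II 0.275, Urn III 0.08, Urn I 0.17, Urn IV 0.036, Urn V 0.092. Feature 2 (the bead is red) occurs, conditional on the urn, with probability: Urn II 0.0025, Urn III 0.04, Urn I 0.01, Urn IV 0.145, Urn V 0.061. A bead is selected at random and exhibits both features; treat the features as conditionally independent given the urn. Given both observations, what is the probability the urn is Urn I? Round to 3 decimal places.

With a uniform prior (1/5 each), posterior ∝ likelihood:
  Urn II: 0.275 × 0.0025 = 0.0006875
  Urn III: 0.08 × 0.04 = 0.0032
  Urn I: 0.17 × 0.01 = 0.0017
  Urn IV: 0.036 × 0.145 = 0.00522
  Urn V: 0.092 × 0.061 = 0.005612
Normalizing constant = 0.0164195.
P(Urn I | evidence) = 0.0017 / 0.0164195 ≈ 0.104.

0.104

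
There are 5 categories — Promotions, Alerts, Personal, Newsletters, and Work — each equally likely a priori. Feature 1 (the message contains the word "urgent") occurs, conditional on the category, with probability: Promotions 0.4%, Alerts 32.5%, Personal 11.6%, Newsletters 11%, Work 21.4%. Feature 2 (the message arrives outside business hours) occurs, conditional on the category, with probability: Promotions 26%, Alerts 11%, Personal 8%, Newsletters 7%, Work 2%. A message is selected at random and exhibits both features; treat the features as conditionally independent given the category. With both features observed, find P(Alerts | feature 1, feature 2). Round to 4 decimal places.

Since the prior is uniform, the posterior is proportional to the likelihood:
  Promotions: 0.004 × 0.26 = 0.00104
  Alerts: 0.325 × 0.11 = 0.03575
  Personal: 0.116 × 0.08 = 0.00928
  Newsletters: 0.11 × 0.07 = 0.0077
  Work: 0.214 × 0.02 = 0.00428
Total = 0.05805.
P(Alerts | evidence) = 0.03575 / 0.05805 ≈ 0.6158.

0.6158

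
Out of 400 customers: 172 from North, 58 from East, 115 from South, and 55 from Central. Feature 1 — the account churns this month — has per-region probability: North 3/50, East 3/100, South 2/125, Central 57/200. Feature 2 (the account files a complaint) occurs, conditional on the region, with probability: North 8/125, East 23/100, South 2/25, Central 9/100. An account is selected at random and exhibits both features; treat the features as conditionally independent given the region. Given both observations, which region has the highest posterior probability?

Central

By Bayes' rule, posterior ∝ prior × likelihood:
  North: 0.43 × 0.06 × 0.064 = 0.0016512
  East: 0.145 × 0.03 × 0.23 = 0.0010005
  South: 0.2875 × 0.016 × 0.08 = 0.000368
  Central: 0.1375 × 0.285 × 0.09 = 0.003526875
Total = 0.006546575.
Largest term belongs to Central, so Central is most probable.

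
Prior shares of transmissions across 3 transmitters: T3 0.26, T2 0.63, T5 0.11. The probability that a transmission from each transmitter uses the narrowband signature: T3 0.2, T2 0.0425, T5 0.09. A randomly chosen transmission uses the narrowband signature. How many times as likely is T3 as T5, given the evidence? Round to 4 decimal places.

Unnormalized posteriors (prior × likelihood):
  T3: 0.26 × 0.2 = 0.052
  T2: 0.63 × 0.0425 = 0.026775
  T5: 0.11 × 0.09 = 0.0099
Total = 0.088675.
The ratio is 0.052 / 0.0099 (the normalizer cancels) = 5.2525.

5.2525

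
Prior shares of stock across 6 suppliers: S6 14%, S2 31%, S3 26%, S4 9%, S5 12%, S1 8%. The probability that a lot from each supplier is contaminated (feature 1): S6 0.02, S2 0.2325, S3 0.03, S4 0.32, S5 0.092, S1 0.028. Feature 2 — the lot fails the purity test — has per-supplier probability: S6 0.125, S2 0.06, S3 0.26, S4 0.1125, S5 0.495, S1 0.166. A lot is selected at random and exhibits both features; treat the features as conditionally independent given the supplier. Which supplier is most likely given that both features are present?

S5

By Bayes' rule, posterior ∝ prior × likelihood:
  S6: 0.14 × 0.02 × 0.125 = 0.00035
  S2: 0.31 × 0.2325 × 0.06 = 0.0043245
  S3: 0.26 × 0.03 × 0.26 = 0.002028
  S4: 0.09 × 0.32 × 0.1125 = 0.00324
  S5: 0.12 × 0.092 × 0.495 = 0.0054648
  S1: 0.08 × 0.028 × 0.166 = 0.00037184
Sum = 0.01577914.
Largest term belongs to S5, so S5 is most probable.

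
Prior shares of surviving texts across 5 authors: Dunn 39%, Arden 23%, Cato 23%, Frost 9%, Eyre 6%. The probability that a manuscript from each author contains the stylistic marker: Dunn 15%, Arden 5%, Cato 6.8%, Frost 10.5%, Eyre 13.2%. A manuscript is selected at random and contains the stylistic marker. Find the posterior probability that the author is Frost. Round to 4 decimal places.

0.0917

Compute prior × likelihood for every hypothesis:
  Dunn: 0.39 × 0.15 = 0.0585
  Arden: 0.23 × 0.05 = 0.0115
  Cato: 0.23 × 0.068 = 0.01564
  Frost: 0.09 × 0.105 = 0.00945
  Eyre: 0.06 × 0.132 = 0.00792
Sum = 0.10301.
P(Frost | evidence) = 0.00945 / 0.10301 ≈ 0.0917.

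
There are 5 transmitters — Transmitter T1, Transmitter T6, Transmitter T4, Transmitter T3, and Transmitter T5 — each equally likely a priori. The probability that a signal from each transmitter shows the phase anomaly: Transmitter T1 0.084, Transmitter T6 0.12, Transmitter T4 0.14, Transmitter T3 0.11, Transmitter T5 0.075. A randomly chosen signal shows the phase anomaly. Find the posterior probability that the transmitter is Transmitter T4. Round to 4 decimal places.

With a uniform prior (1/5 each), posterior ∝ likelihood:
  Transmitter T1: 0.084
  Transmitter T6: 0.12
  Transmitter T4: 0.14
  Transmitter T3: 0.11
  Transmitter T5: 0.075
Sum = 0.529.
P(Transmitter T4 | evidence) = 0.14 / 0.529 ≈ 0.2647.

0.2647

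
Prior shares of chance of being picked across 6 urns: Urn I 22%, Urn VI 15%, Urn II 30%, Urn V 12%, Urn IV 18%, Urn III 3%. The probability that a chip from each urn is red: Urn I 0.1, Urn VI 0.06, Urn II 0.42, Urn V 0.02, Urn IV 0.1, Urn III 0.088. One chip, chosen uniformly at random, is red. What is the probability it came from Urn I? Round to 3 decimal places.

Unnormalized posteriors (prior × likelihood):
  Urn I: 0.22 × 0.1 = 0.022
  Urn VI: 0.15 × 0.06 = 0.009
  Urn II: 0.3 × 0.42 = 0.126
  Urn V: 0.12 × 0.02 = 0.0024
  Urn IV: 0.18 × 0.1 = 0.018
  Urn III: 0.03 × 0.088 = 0.00264
Sum = 0.18004.
P(Urn I | evidence) = 0.022 / 0.18004 ≈ 0.122.

0.122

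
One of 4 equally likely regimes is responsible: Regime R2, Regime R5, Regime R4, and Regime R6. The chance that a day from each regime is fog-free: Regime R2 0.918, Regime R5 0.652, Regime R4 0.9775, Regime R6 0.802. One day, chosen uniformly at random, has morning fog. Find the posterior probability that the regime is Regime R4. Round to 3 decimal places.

0.035

Taking complements, P(fog | each) = Regime R2 0.082, Regime R5 0.348, Regime R4 0.0225, Regime R6 0.198.
Since the prior is uniform, the posterior is proportional to the likelihood:
  Regime R2: 0.082
  Regime R5: 0.348
  Regime R4: 0.0225
  Regime R6: 0.198
Total = 0.6505.
P(Regime R4 | evidence) = 0.0225 / 0.6505 ≈ 0.035.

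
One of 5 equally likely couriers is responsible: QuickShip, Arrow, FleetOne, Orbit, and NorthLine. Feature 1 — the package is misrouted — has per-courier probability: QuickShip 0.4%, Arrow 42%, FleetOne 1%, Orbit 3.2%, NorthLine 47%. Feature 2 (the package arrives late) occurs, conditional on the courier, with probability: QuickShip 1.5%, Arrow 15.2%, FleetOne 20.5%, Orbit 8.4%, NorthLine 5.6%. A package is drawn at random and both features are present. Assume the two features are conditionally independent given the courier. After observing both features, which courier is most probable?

With a uniform prior (1/5 each), posterior ∝ likelihood:
  QuickShip: 0.004 × 0.015 = 0.00006
  Arrow: 0.42 × 0.152 = 0.06384
  FleetOne: 0.01 × 0.205 = 0.00205
  Orbit: 0.032 × 0.084 = 0.002688
  NorthLine: 0.47 × 0.056 = 0.02632
Sum = 0.094958.
Largest term belongs to Arrow, so Arrow is most probable.

Arrow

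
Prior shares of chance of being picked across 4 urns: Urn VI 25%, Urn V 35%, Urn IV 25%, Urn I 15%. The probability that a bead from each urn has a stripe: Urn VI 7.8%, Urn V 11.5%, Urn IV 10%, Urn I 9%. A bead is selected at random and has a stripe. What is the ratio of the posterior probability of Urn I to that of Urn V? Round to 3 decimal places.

Compute prior × likelihood for every hypothesis:
  Urn VI: 0.25 × 0.078 = 0.0195
  Urn V: 0.35 × 0.115 = 0.04025
  Urn IV: 0.25 × 0.1 = 0.025
  Urn I: 0.15 × 0.09 = 0.0135
Normalizing constant = 0.09825.
The ratio is 0.0135 / 0.04025 (the normalizer cancels) = 0.335.

0.335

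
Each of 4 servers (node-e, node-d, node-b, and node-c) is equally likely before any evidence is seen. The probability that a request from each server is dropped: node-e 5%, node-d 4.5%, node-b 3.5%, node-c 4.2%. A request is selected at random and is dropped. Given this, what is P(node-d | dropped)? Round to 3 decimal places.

0.262

With a uniform prior (1/4 each), posterior ∝ likelihood:
  node-e: 0.05
  node-d: 0.045
  node-b: 0.035
  node-c: 0.042
Normalizing constant = 0.172.
P(node-d | evidence) = 0.045 / 0.172 ≈ 0.262.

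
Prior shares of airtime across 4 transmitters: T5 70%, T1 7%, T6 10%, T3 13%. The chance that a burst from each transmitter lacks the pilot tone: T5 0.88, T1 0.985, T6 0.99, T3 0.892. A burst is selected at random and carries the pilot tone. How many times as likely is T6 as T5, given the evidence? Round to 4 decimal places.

0.0119

Taking complements, P(pilot | each) = T5 0.12, T1 0.015, T6 0.01, T3 0.108.
Prior × likelihood for each hypothesis:
  T5: 0.7 × 0.12 = 0.084
  T1: 0.07 × 0.015 = 0.00105
  T6: 0.1 × 0.01 = 0.001
  T3: 0.13 × 0.108 = 0.01404
Total = 0.10009.
The ratio is 0.001 / 0.084 (the normalizer cancels) = 0.0119.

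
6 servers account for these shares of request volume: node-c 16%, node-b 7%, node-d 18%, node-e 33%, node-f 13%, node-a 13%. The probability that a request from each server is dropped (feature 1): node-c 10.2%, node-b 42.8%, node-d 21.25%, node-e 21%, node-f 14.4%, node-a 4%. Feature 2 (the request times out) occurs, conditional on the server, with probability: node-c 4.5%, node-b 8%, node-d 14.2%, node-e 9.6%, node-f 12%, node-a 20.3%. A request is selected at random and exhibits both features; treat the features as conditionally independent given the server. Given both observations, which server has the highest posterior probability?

By Bayes' rule, posterior ∝ prior × likelihood:
  node-c: 0.16 × 0.102 × 0.045 = 0.0007344
  node-b: 0.07 × 0.428 × 0.08 = 0.0023968
  node-d: 0.18 × 0.2125 × 0.142 = 0.0054315
  node-e: 0.33 × 0.21 × 0.096 = 0.0066528
  node-f: 0.13 × 0.144 × 0.12 = 0.0022464
  node-a: 0.13 × 0.04 × 0.203 = 0.0010556
Sum = 0.0185175.
Largest term belongs to node-e, so node-e is most probable.

node-e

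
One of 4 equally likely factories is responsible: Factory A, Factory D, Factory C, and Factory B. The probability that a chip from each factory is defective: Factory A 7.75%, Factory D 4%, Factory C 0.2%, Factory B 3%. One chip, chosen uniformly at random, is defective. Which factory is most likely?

With a uniform prior (1/4 each), posterior ∝ likelihood:
  Factory A: 0.0775
  Factory D: 0.04
  Factory C: 0.002
  Factory B: 0.03
Normalizing constant = 0.1495.
Largest term belongs to Factory A, so Factory A is most probable.

Factory A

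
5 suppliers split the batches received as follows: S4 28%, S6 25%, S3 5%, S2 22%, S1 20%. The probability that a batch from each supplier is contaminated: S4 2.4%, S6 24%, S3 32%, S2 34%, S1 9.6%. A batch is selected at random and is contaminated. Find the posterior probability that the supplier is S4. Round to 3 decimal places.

By Bayes' rule, posterior ∝ prior × likelihood:
  S4: 0.28 × 0.024 = 0.00672
  S6: 0.25 × 0.24 = 0.06
  S3: 0.05 × 0.32 = 0.016
  S2: 0.22 × 0.34 = 0.0748
  S1: 0.2 × 0.096 = 0.0192
Total = 0.17672.
P(S4 | evidence) = 0.00672 / 0.17672 ≈ 0.038.

0.038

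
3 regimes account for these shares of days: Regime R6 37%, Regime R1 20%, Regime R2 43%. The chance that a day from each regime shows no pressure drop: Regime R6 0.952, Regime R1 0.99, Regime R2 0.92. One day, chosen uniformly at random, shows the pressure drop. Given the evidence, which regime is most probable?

Taking complements, P(drop | each) = Regime R6 0.048, Regime R1 0.01, Regime R2 0.08.
By Bayes' rule, posterior ∝ prior × likelihood:
  Regime R6: 0.37 × 0.048 = 0.01776
  Regime R1: 0.2 × 0.01 = 0.002
  Regime R2: 0.43 × 0.08 = 0.0344
Sum = 0.05416.
Largest term belongs to Regime R2, so Regime R2 is most probable.

Regime R2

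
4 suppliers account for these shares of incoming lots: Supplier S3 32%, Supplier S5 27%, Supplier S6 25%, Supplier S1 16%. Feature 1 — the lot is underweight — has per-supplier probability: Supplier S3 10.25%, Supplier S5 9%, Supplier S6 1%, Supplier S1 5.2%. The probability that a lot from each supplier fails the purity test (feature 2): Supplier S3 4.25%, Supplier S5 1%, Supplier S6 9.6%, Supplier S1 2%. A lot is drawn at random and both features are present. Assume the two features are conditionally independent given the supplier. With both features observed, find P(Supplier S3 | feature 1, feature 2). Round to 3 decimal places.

0.682

Prior × likelihood for each hypothesis:
  Supplier S3: 0.32 × 0.1025 × 0.0425 = 0.001394
  Supplier S5: 0.27 × 0.09 × 0.01 = 0.000243
  Supplier S6: 0.25 × 0.01 × 0.096 = 0.00024
  Supplier S1: 0.16 × 0.052 × 0.02 = 0.0001664
Sum = 0.0020434.
P(Supplier S3 | evidence) = 0.001394 / 0.0020434 ≈ 0.682.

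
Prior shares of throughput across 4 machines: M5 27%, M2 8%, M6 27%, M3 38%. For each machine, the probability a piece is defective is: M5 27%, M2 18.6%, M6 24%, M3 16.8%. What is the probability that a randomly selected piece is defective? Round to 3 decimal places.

Prior × likelihood for each hypothesis:
  M5: 0.27 × 0.27 = 0.0729
  M2: 0.08 × 0.186 = 0.01488
  M6: 0.27 × 0.24 = 0.0648
  M3: 0.38 × 0.168 = 0.06384
P(defective) = 0.0729 + 0.01488 + 0.0648 + 0.06384 = 0.21642 → 0.216.

0.216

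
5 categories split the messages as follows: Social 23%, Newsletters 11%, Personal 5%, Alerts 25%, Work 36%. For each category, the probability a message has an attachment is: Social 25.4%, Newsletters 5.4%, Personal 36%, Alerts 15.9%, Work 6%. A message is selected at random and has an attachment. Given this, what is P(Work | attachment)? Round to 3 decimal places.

Compute prior × likelihood for every hypothesis:
  Social: 0.23 × 0.254 = 0.05842
  Newsletters: 0.11 × 0.054 = 0.00594
  Personal: 0.05 × 0.36 = 0.018
  Alerts: 0.25 × 0.159 = 0.03975
  Work: 0.36 × 0.06 = 0.0216
Total = 0.14371.
P(Work | evidence) = 0.0216 / 0.14371 ≈ 0.150.

0.150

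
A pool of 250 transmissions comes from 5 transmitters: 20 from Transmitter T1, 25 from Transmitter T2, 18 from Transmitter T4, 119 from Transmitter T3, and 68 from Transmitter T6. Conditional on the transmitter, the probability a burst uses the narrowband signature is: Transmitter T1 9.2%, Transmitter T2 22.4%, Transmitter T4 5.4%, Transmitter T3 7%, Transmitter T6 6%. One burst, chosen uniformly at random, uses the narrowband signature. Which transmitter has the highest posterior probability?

Transmitter T3

Compute prior × likelihood for every hypothesis:
  Transmitter T1: 0.08 × 0.092 = 0.00736
  Transmitter T2: 0.1 × 0.224 = 0.0224
  Transmitter T4: 0.072 × 0.054 = 0.003888
  Transmitter T3: 0.476 × 0.07 = 0.03332
  Transmitter T6: 0.272 × 0.06 = 0.01632
Normalizing constant = 0.083288.
Largest term belongs to Transmitter T3, so Transmitter T3 is most probable.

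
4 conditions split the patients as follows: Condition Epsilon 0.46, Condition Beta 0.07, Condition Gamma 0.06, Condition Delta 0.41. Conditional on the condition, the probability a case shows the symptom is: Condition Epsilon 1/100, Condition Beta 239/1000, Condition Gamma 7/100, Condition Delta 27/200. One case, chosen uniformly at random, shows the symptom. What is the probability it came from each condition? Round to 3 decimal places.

Condition Epsilon 0.057, Condition Beta 0.207, Condition Gamma 0.052, Condition Delta 0.684

By Bayes' rule, posterior ∝ prior × likelihood:
  Condition Epsilon: 0.46 × 0.01 = 0.0046
  Condition Beta: 0.07 × 0.239 = 0.01673
  Condition Gamma: 0.06 × 0.07 = 0.0042
  Condition Delta: 0.41 × 0.135 = 0.05535
Normalizing constant = 0.08088.
P(Condition Epsilon | symptomatic) = 0.0046/0.08088 ≈ 0.057
P(Condition Beta | symptomatic) = 0.01673/0.08088 ≈ 0.207
P(Condition Gamma | symptomatic) = 0.0042/0.08088 ≈ 0.052
P(Condition Delta | symptomatic) = 0.05535/0.08088 ≈ 0.684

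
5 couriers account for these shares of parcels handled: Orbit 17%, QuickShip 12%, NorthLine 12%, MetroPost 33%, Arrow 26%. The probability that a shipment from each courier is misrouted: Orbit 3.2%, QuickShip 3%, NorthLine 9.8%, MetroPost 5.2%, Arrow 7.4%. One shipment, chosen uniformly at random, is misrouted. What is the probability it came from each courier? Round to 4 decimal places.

Orbit 0.0951, QuickShip 0.0629, NorthLine 0.2056, MetroPost 0.3000, Arrow 0.3364

Prior × likelihood for each hypothesis:
  Orbit: 0.17 × 0.032 = 0.00544
  QuickShip: 0.12 × 0.03 = 0.0036
  NorthLine: 0.12 × 0.098 = 0.01176
  MetroPost: 0.33 × 0.052 = 0.01716
  Arrow: 0.26 × 0.074 = 0.01924
Total = 0.0572.
P(Orbit | misrouted) = 0.00544/0.0572 ≈ 0.0951
P(QuickShip | misrouted) = 0.0036/0.0572 ≈ 0.0629
P(NorthLine | misrouted) = 0.01176/0.0572 ≈ 0.2056
P(MetroPost | misrouted) = 0.01716/0.0572 ≈ 0.3000
P(Arrow | misrouted) = 0.01924/0.0572 ≈ 0.3364
(Check: 0.0951+0.0629+0.2056+0.3000+0.3364 = 1.0000.)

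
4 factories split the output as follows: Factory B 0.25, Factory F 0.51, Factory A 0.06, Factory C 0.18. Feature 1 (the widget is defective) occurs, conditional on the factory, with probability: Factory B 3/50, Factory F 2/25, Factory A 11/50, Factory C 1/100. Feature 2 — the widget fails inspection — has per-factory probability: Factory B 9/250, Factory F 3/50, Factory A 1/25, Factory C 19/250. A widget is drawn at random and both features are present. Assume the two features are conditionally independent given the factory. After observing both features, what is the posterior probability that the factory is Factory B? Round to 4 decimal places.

0.1478

By Bayes' rule, posterior ∝ prior × likelihood:
  Factory B: 0.25 × 0.06 × 0.036 = 0.00054
  Factory F: 0.51 × 0.08 × 0.06 = 0.002448
  Factory A: 0.06 × 0.22 × 0.04 = 0.000528
  Factory C: 0.18 × 0.01 × 0.076 = 0.0001368
Total = 0.0036528.
P(Factory B | evidence) = 0.00054 / 0.0036528 ≈ 0.1478.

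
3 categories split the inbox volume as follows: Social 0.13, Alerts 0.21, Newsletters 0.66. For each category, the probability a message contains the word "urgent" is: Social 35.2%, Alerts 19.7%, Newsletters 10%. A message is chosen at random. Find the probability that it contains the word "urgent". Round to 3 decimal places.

0.153

Unnormalized posteriors (prior × likelihood):
  Social: 0.13 × 0.352 = 0.04576
  Alerts: 0.21 × 0.197 = 0.04137
  Newsletters: 0.66 × 0.1 = 0.066
P(urgent-flag) = 0.04576 + 0.04137 + 0.066 = 0.15313 → 0.153.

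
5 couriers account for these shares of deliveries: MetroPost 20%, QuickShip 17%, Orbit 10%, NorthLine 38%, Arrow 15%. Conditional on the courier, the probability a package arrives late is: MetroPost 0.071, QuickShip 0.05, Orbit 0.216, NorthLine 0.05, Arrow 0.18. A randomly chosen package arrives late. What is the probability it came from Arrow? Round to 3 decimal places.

Compute prior × likelihood for every hypothesis:
  MetroPost: 0.2 × 0.071 = 0.0142
  QuickShip: 0.17 × 0.05 = 0.0085
  Orbit: 0.1 × 0.216 = 0.0216
  NorthLine: 0.38 × 0.05 = 0.019
  Arrow: 0.15 × 0.18 = 0.027
Total = 0.0903.
P(Arrow | evidence) = 0.027 / 0.0903 ≈ 0.299.

0.299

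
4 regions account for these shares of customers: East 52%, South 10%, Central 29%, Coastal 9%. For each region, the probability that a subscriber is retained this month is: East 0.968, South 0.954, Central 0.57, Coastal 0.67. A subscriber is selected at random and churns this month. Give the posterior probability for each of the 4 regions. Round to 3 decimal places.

East 0.095, South 0.026, Central 0.710, Coastal 0.169

Taking complements, P(churn | each) = East 0.032, South 0.046, Central 0.43, Coastal 0.33.
Unnormalized posteriors (prior × likelihood):
  East: 0.52 × 0.032 = 0.01664
  South: 0.1 × 0.046 = 0.0046
  Central: 0.29 × 0.43 = 0.1247
  Coastal: 0.09 × 0.33 = 0.0297
Sum = 0.17564.
P(East | churn) = 0.01664/0.17564 ≈ 0.095
P(South | churn) = 0.0046/0.17564 ≈ 0.026
P(Central | churn) = 0.1247/0.17564 ≈ 0.710
P(Coastal | churn) = 0.0297/0.17564 ≈ 0.169
(Check: 0.095+0.026+0.710+0.169 = 1.000.)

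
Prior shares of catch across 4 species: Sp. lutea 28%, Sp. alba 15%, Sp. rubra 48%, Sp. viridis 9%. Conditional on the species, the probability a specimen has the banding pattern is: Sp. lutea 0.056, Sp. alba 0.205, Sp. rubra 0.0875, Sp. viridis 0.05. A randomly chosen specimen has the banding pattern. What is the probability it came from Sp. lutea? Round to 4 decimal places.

Unnormalized posteriors (prior × likelihood):
  Sp. lutea: 0.28 × 0.056 = 0.01568
  Sp. alba: 0.15 × 0.205 = 0.03075
  Sp. rubra: 0.48 × 0.0875 = 0.042
  Sp. viridis: 0.09 × 0.05 = 0.0045
Total = 0.09293.
P(Sp. lutea | evidence) = 0.01568 / 0.09293 ≈ 0.1687.

0.1687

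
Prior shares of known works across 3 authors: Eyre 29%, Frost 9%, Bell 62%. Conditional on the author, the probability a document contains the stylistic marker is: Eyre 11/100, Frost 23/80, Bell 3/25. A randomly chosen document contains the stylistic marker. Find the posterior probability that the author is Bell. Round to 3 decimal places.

By Bayes' rule, posterior ∝ prior × likelihood:
  Eyre: 0.29 × 0.11 = 0.0319
  Frost: 0.09 × 0.2875 = 0.025875
  Bell: 0.62 × 0.12 = 0.0744
Sum = 0.132175.
P(Bell | evidence) = 0.0744 / 0.132175 ≈ 0.563.

0.563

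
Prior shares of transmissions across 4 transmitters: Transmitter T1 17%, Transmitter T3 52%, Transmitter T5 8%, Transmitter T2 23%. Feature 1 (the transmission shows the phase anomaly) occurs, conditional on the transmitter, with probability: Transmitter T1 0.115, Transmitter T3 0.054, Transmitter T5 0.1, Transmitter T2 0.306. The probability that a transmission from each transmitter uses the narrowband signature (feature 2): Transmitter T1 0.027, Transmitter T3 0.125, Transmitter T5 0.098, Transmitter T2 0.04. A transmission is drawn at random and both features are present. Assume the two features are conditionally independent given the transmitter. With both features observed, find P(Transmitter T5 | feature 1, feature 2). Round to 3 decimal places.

Prior × likelihood for each hypothesis:
  Transmitter T1: 0.17 × 0.115 × 0.027 = 0.00052785
  Transmitter T3: 0.52 × 0.054 × 0.125 = 0.00351
  Transmitter T5: 0.08 × 0.1 × 0.098 = 0.000784
  Transmitter T2: 0.23 × 0.306 × 0.04 = 0.0028152
Sum = 0.00763705.
P(Transmitter T5 | evidence) = 0.000784 / 0.00763705 ≈ 0.103.

0.103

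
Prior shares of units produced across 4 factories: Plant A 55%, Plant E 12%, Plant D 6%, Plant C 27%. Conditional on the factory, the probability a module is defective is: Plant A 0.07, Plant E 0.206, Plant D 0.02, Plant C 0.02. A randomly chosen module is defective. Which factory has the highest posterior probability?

Prior × likelihood for each hypothesis:
  Plant A: 0.55 × 0.07 = 0.0385
  Plant E: 0.12 × 0.206 = 0.02472
  Plant D: 0.06 × 0.02 = 0.0012
  Plant C: 0.27 × 0.02 = 0.0054
Total = 0.06982.
Largest term belongs to Plant A, so Plant A is most probable.

Plant A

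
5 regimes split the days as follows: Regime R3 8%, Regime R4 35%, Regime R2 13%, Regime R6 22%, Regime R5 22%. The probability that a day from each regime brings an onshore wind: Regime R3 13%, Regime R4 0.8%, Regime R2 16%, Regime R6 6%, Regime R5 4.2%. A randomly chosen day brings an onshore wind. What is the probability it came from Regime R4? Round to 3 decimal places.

Compute prior × likelihood for every hypothesis:
  Regime R3: 0.08 × 0.13 = 0.0104
  Regime R4: 0.35 × 0.008 = 0.0028
  Regime R2: 0.13 × 0.16 = 0.0208
  Regime R6: 0.22 × 0.06 = 0.0132
  Regime R5: 0.22 × 0.042 = 0.00924
Sum = 0.05644.
P(Regime R4 | evidence) = 0.0028 / 0.05644 ≈ 0.050.

0.050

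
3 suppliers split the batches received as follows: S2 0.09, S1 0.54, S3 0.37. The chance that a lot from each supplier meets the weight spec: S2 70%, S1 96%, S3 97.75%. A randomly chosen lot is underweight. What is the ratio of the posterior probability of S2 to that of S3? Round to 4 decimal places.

3.2432

Taking complements, P(underweight | each) = S2 0.3, S1 0.04, S3 0.0225.
Compute prior × likelihood for every hypothesis:
  S2: 0.09 × 0.3 = 0.027
  S1: 0.54 × 0.04 = 0.0216
  S3: 0.37 × 0.0225 = 0.008325
Normalizing constant = 0.056925.
The ratio is 0.027 / 0.008325 (the normalizer cancels) = 3.2432.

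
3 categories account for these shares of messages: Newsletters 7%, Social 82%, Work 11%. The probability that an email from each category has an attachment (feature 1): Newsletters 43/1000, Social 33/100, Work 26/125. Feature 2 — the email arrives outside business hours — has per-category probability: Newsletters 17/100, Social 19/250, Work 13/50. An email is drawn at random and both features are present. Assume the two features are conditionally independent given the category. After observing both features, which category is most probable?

Unnormalized posteriors (prior × likelihood):
  Newsletters: 0.07 × 0.043 × 0.17 = 0.0005117
  Social: 0.82 × 0.33 × 0.076 = 0.0205656
  Work: 0.11 × 0.208 × 0.26 = 0.0059488
Total = 0.0270261.
Largest term belongs to Social, so Social is most probable.

Social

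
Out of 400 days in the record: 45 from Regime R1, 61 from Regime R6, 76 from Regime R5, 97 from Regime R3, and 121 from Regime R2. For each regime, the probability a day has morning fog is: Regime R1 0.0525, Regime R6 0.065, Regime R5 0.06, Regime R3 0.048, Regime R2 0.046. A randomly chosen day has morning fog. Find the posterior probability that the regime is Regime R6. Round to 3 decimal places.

Unnormalized posteriors (prior × likelihood):
  Regime R1: 0.1125 × 0.0525 = 0.00590625
  Regime R6: 0.1525 × 0.065 = 0.0099125
  Regime R5: 0.19 × 0.06 = 0.0114
  Regime R3: 0.2425 × 0.048 = 0.01164
  Regime R2: 0.3025 × 0.046 = 0.013915
Normalizing constant = 0.05277375.
P(Regime R6 | evidence) = 0.0099125 / 0.05277375 ≈ 0.188.

0.188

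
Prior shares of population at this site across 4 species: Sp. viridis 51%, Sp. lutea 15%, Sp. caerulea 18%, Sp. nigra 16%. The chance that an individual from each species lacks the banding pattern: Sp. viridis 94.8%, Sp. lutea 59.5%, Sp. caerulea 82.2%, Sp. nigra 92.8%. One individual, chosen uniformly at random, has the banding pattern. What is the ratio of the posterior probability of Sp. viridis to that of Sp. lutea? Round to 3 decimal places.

Taking complements, P(banded | each) = Sp. viridis 0.052, Sp. lutea 0.405, Sp. caerulea 0.178, Sp. nigra 0.072.
Unnormalized posteriors (prior × likelihood):
  Sp. viridis: 0.51 × 0.052 = 0.02652
  Sp. lutea: 0.15 × 0.405 = 0.06075
  Sp. caerulea: 0.18 × 0.178 = 0.03204
  Sp. nigra: 0.16 × 0.072 = 0.01152
Normalizing constant = 0.13083.
The ratio is 0.02652 / 0.06075 (the normalizer cancels) = 0.437.

0.437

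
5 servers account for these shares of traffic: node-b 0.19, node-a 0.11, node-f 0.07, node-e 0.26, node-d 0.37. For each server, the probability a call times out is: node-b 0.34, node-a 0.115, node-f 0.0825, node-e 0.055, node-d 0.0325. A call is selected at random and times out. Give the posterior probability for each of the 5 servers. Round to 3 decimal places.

Prior × likelihood for each hypothesis:
  node-b: 0.19 × 0.34 = 0.0646
  node-a: 0.11 × 0.115 = 0.01265
  node-f: 0.07 × 0.0825 = 0.005775
  node-e: 0.26 × 0.055 = 0.0143
  node-d: 0.37 × 0.0325 = 0.012025
Sum = 0.10935.
P(node-b | timeout) = 0.0646/0.10935 ≈ 0.591
P(node-a | timeout) = 0.01265/0.10935 ≈ 0.116
P(node-f | timeout) = 0.005775/0.10935 ≈ 0.053
P(node-e | timeout) = 0.0143/0.10935 ≈ 0.131
P(node-d | timeout) = 0.012025/0.10935 ≈ 0.110

node-b 0.591, node-a 0.116, node-f 0.053, node-e 0.131, node-d 0.110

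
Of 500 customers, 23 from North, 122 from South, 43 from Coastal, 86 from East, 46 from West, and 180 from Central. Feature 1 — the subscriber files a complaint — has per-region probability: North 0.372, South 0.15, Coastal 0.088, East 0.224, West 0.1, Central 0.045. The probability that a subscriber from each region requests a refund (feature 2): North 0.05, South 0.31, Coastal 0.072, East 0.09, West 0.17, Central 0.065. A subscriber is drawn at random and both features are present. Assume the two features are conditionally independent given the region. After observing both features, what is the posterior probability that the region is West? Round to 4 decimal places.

Unnormalized posteriors (prior × likelihood):
  North: 0.046 × 0.372 × 0.05 = 0.0008556
  South: 0.244 × 0.15 × 0.31 = 0.011346
  Coastal: 0.086 × 0.088 × 0.072 = 0.000544896
  East: 0.172 × 0.224 × 0.09 = 0.00346752
  West: 0.092 × 0.1 × 0.17 = 0.001564
  Central: 0.36 × 0.045 × 0.065 = 0.001053
Total = 0.018831016.
P(West | evidence) = 0.001564 / 0.018831016 ≈ 0.0831.

0.0831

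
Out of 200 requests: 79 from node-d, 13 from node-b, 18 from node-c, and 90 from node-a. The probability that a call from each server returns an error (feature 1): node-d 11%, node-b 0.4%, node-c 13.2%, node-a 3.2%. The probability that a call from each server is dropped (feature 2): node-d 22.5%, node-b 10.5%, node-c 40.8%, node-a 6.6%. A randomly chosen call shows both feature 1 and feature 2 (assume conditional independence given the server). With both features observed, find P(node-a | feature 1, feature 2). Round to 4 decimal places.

Compute prior × likelihood for every hypothesis:
  node-d: 0.395 × 0.11 × 0.225 = 0.00977625
  node-b: 0.065 × 0.004 × 0.105 = 0.0000273
  node-c: 0.09 × 0.132 × 0.408 = 0.00484704
  node-a: 0.45 × 0.032 × 0.066 = 0.0009504
Total = 0.01560099.
P(node-a | evidence) = 0.0009504 / 0.01560099 ≈ 0.0609.

0.0609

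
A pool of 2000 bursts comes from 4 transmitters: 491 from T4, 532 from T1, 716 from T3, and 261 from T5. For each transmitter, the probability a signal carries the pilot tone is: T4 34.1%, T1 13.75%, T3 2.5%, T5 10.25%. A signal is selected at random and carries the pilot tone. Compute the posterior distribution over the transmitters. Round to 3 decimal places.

T4 0.587, T1 0.256, T3 0.063, T5 0.094

Compute prior × likelihood for every hypothesis:
  T4: 0.2455 × 0.341 = 0.0837155
  T1: 0.266 × 0.1375 = 0.036575
  T3: 0.358 × 0.025 = 0.00895
  T5: 0.1305 × 0.1025 = 0.01337625
Normalizing constant = 0.14261675.
P(T4 | pilot) = 0.0837155/0.14261675 ≈ 0.587
P(T1 | pilot) = 0.036575/0.14261675 ≈ 0.256
P(T3 | pilot) = 0.00895/0.14261675 ≈ 0.063
P(T5 | pilot) = 0.01337625/0.14261675 ≈ 0.094
(Check: 0.587+0.256+0.063+0.094 = 1.000.)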